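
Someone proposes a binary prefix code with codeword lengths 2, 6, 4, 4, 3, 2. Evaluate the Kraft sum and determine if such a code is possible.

With common denominator 2^6 = 64: Σ 2^(−ℓᵢ) = 16/64 + 1/64 + 4/64 + 4/64 + 8/64 + 16/64 = 49/64 = 0.765625.
Kraft's inequality requires Σ ≤ 1; here Σ = 0.765625 ≤ 1, so such a prefix code exists.

0.765625; yes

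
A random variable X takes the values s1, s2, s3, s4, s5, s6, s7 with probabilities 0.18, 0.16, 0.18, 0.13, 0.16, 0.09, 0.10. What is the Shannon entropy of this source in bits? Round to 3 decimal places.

H = −Σ pᵢ log₂ pᵢ.
−0.18·log₂(0.18) = 0.4453
−0.16·log₂(0.16) = 0.4230
−0.18·log₂(0.18) = 0.4453
−0.13·log₂(0.13) = 0.3826
−0.16·log₂(0.16) = 0.4230
−0.09·log₂(0.09) = 0.3127
−0.10·log₂(0.10) = 0.3322
Sum ≈ 2.7641 → 2.764 bits.

2.764 bits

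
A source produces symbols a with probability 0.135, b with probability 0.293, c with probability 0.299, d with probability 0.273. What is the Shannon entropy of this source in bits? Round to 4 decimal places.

1.9411 bits

H = −Σ pᵢ log₂ pᵢ.
−0.135·log₂(0.135) = 0.3900
−0.293·log₂(0.293) = 0.5189
−0.299·log₂(0.299) = 0.5208
−0.273·log₂(0.273) = 0.5113
Sum ≈ 1.9411 → 1.9411 bits.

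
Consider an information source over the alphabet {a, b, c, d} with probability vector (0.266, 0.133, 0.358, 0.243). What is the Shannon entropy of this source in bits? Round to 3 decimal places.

1.922 bits

H = −Σ pᵢ log₂ pᵢ.
−0.266·log₂(0.266) = 0.5082
−0.133·log₂(0.133) = 0.3871
−0.358·log₂(0.358) = 0.5305
−0.243·log₂(0.243) = 0.4960
Sum ≈ 1.9218 → 1.922 bits.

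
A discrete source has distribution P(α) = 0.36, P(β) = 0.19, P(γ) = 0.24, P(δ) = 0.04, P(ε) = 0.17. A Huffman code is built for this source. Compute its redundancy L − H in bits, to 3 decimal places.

0.110 bits

Entropy H = −Σ p log₂ p ≈ 2.1003 bits.
Huffman merges: 1/25+17/100→21/100; 19/100+21/100→2/5; 6/25+9/25→3/5; 2/5+3/5→1. L = 221/100 ≈ 2.2100.
L − H = 2.2100 − 2.1003 = 0.110 bits.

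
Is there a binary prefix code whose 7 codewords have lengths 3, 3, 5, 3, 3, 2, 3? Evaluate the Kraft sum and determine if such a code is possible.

0.90625; yes

With common denominator 2^5 = 32: Σ 2^(−ℓᵢ) = 4/32 + 4/32 + 1/32 + 4/32 + 4/32 + 8/32 + 4/32 = 29/32 = 0.90625.
Kraft's inequality requires Σ ≤ 1; here Σ = 0.90625 ≤ 1, so such a prefix code exists.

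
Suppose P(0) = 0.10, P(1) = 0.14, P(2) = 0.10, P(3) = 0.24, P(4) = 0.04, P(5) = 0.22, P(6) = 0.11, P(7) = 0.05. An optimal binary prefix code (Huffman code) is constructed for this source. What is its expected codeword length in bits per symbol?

Repeatedly combine the two least-probable nodes; the expected code length is the sum of the merged weights.
merge 1/25 + 1/20 → 9/100
merge 9/100 + 1/10 → 19/100
merge 1/10 + 11/100 → 21/100
merge 7/50 + 19/100 → 33/100
merge 21/100 + 11/50 → 43/100
merge 6/25 + 33/100 → 57/100
merge 43/100 + 57/100 → 1
L = 9/100 + 19/100 + 21/100 + 33/100 + 43/100 + 57/100 + 1 = 141/50 = 2.82 bits/symbol.

2.82 bits/symbol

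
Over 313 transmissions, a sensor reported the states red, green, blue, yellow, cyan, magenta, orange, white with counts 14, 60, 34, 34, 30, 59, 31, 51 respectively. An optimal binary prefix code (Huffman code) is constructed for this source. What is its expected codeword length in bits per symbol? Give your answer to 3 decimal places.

Probabilities are the counts divided by 313.
Repeatedly combine the two least-probable nodes; the expected code length is the sum of the merged weights.
merge 14/313 + 30/313 → 44/313
merge 31/313 + 34/313 → 65/313
merge 34/313 + 44/313 → 78/313
merge 51/313 + 59/313 → 110/313
merge 60/313 + 65/313 → 125/313
merge 78/313 + 110/313 → 188/313
merge 125/313 + 188/313 → 1
L = 44/313 + 65/313 + 78/313 + 110/313 + 125/313 + 188/313 + 1 = 923/313 ≈ 2.949 bits/symbol.

2.949 bits/symbol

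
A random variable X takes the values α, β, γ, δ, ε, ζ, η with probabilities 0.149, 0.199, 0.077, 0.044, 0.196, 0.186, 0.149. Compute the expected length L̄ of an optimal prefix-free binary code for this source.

2.726 bits/symbol

Repeatedly combine the two least-probable nodes; the expected code length is the sum of the merged weights.
merge 11/250 + 77/1000 → 121/1000
merge 121/1000 + 149/1000 → 27/100
merge 149/1000 + 93/500 → 67/200
merge 49/250 + 199/1000 → 79/200
merge 27/100 + 67/200 → 121/200
merge 79/200 + 121/200 → 1
L = 121/1000 + 27/100 + 67/200 + 79/200 + 121/200 + 1 = 1363/500 = 2.726 bits/symbol.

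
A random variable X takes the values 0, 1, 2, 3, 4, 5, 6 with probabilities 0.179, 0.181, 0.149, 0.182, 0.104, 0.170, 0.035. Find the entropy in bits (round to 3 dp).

2.691 bits

H = −Σ pᵢ log₂ pᵢ.
−0.179·log₂(0.179) = 0.4443
−0.181·log₂(0.181) = 0.4463
−0.149·log₂(0.149) = 0.4092
−0.182·log₂(0.182) = 0.4474
−0.104·log₂(0.104) = 0.3396
−0.170·log₂(0.170) = 0.4346
−0.035·log₂(0.035) = 0.1693
Sum ≈ 2.6907 → 2.691 bits.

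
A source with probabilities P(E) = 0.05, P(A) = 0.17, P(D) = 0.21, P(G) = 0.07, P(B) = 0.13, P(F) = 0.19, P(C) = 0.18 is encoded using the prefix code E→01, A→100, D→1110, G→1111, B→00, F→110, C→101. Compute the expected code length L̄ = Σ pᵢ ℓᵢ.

L̄ = Σ pᵢ·ℓᵢ = 0.05·2 + 0.17·3 + 0.21·4 + 0.07·4 + 0.13·2 + 0.19·3 + 0.18·3 = 3.1 bits/symbol.

3.1 bits/symbol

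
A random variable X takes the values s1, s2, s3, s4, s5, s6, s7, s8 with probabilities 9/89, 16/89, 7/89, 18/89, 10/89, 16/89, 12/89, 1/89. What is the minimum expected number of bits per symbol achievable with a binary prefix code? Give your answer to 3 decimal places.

2.888 bits/symbol

Repeatedly combine the two least-probable nodes; the expected code length is the sum of the merged weights.
merge 1/89 + 7/89 → 8/89
merge 8/89 + 9/89 → 17/89
merge 10/89 + 12/89 → 22/89
merge 16/89 + 16/89 → 32/89
merge 17/89 + 18/89 → 35/89
merge 22/89 + 32/89 → 54/89
merge 35/89 + 54/89 → 1
L = 8/89 + 17/89 + 22/89 + 32/89 + 35/89 + 54/89 + 1 = 257/89 ≈ 2.888 bits/symbol.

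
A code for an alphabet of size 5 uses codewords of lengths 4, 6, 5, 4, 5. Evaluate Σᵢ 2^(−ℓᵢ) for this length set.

0.203125

With common denominator 2^6 = 64: Σ 2^(−ℓᵢ) = 4/64 + 1/64 + 2/64 + 4/64 + 2/64 = 13/64 = 0.203125.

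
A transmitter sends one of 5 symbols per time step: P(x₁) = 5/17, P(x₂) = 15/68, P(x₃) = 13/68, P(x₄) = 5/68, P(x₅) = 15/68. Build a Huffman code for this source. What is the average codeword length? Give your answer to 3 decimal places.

2.265 bits/symbol

Repeatedly combine the two least-probable nodes; the expected code length is the sum of the merged weights.
merge 5/68 + 13/68 → 9/34
merge 15/68 + 15/68 → 15/34
merge 9/34 + 5/17 → 19/34
merge 15/34 + 19/34 → 1
L = 9/34 + 15/34 + 19/34 + 1 = 77/34 ≈ 2.265 bits/symbol.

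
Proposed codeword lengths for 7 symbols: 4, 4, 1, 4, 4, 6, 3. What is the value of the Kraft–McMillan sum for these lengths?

With common denominator 2^6 = 64: Σ 2^(−ℓᵢ) = 4/64 + 4/64 + 32/64 + 4/64 + 4/64 + 1/64 + 8/64 = 57/64 = 0.890625.

0.890625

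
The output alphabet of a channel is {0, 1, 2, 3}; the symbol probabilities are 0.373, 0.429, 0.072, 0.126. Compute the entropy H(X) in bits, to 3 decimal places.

H = −Σ pᵢ log₂ pᵢ.
−0.373·log₂(0.373) = 0.5307
−0.429·log₂(0.429) = 0.5238
−0.072·log₂(0.072) = 0.2733
−0.126·log₂(0.126) = 0.3766
Sum ≈ 1.7043 → 1.704 bits.

1.704 bits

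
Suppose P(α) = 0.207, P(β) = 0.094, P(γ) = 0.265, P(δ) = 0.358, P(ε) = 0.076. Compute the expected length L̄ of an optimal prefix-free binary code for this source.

Repeatedly combine the two least-probable nodes; the expected code length is the sum of the merged weights.
merge 19/250 + 47/500 → 17/100
merge 17/100 + 207/1000 → 377/1000
merge 53/200 + 179/500 → 623/1000
merge 377/1000 + 623/1000 → 1
L = 17/100 + 377/1000 + 623/1000 + 1 = 217/100 = 2.17 bits/symbol.

2.17 bits/symbol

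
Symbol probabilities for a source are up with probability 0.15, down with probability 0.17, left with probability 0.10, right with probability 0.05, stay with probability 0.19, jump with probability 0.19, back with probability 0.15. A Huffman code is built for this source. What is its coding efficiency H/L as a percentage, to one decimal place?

Entropy H = −Σ p log₂ p ≈ 2.7144 bits.
Huffman merges: 1/20+1/10→3/20; 3/20+3/20→3/10; 3/20+17/100→8/25; 19/100+19/100→19/50; 3/10+8/25→31/50; 19/50+31/50→1. L = 277/100 ≈ 2.7700.
Efficiency = H/L = 2.7144/2.7700 = 98.0%.

98.0%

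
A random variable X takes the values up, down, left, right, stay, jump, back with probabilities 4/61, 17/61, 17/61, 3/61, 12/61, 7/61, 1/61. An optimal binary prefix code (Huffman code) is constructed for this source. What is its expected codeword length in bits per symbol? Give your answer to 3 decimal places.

2.443 bits/symbol

Repeatedly combine the two least-probable nodes; the expected code length is the sum of the merged weights.
merge 1/61 + 3/61 → 4/61
merge 4/61 + 4/61 → 8/61
merge 7/61 + 8/61 → 15/61
merge 12/61 + 15/61 → 27/61
merge 17/61 + 17/61 → 34/61
merge 27/61 + 34/61 → 1
L = 4/61 + 8/61 + 15/61 + 27/61 + 34/61 + 1 = 149/61 ≈ 2.443 bits/symbol.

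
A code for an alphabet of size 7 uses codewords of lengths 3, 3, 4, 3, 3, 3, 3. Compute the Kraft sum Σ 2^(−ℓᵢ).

0.8125

With common denominator 2^4 = 16: Σ 2^(−ℓᵢ) = 2/16 + 2/16 + 1/16 + 2/16 + 2/16 + 2/16 + 2/16 = 13/16 = 0.8125.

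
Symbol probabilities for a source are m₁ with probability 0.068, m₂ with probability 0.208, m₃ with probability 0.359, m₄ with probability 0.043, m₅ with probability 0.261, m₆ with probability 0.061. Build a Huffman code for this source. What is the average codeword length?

Repeatedly combine the two least-probable nodes; the expected code length is the sum of the merged weights.
merge 43/1000 + 61/1000 → 13/125
merge 17/250 + 13/125 → 43/250
merge 43/250 + 26/125 → 19/50
merge 261/1000 + 359/1000 → 31/50
merge 19/50 + 31/50 → 1
L = 13/125 + 43/250 + 19/50 + 31/50 + 1 = 569/250 = 2.276 bits/symbol.

2.276 bits/symbol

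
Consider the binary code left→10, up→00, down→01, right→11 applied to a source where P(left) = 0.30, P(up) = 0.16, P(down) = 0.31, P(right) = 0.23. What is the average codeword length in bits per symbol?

L̄ = Σ pᵢ·ℓᵢ = 0.30·2 + 0.16·2 + 0.31·2 + 0.23·2 = 2 bits/symbol.

2 bits/symbol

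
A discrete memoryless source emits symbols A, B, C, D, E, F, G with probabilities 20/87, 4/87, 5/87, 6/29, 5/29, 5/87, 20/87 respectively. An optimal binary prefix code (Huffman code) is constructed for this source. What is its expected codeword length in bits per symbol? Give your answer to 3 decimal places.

Repeatedly combine the two least-probable nodes; the expected code length is the sum of the merged weights.
merge 4/87 + 5/87 → 3/29
merge 5/87 + 3/29 → 14/87
merge 14/87 + 5/29 → 1/3
merge 6/29 + 20/87 → 38/87
merge 20/87 + 1/3 → 49/87
merge 38/87 + 49/87 → 1
L = 3/29 + 14/87 + 1/3 + 38/87 + 49/87 + 1 = 226/87 ≈ 2.598 bits/symbol.

2.598 bits/symbol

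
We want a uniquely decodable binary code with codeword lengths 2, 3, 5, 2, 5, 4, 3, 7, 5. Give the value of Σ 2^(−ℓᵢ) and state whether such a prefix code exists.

With common denominator 2^7 = 128: Σ 2^(−ℓᵢ) = 32/128 + 16/128 + 4/128 + 32/128 + 4/128 + 8/128 + 16/128 + 1/128 + 4/128 = 117/128 = 0.9140625.
Kraft's inequality requires Σ ≤ 1; here Σ = 0.9140625 ≤ 1, so such a prefix code exists.

0.9140625; yes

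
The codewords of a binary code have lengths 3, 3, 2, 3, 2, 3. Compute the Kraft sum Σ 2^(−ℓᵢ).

With common denominator 2^3 = 8: Σ 2^(−ℓᵢ) = 1/8 + 1/8 + 2/8 + 1/8 + 2/8 + 1/8 = 8/8 = 1.

1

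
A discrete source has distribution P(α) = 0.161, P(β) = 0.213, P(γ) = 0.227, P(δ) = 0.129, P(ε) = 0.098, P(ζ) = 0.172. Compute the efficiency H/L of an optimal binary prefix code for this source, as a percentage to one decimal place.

98.9%

Entropy H = −Σ p log₂ p ≈ 2.5314 bits.
Huffman merges: 49/500+129/1000→227/1000; 161/1000+43/250→333/1000; 213/1000+227/1000→11/25; 227/1000+333/1000→14/25; 11/25+14/25→1. L = 64/25 ≈ 2.5600.
Efficiency = H/L = 2.5314/2.5600 = 98.9%.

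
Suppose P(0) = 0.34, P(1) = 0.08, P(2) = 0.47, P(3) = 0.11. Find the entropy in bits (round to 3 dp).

H = −Σ pᵢ log₂ pᵢ.
−0.34·log₂(0.34) = 0.5292
−0.08·log₂(0.08) = 0.2915
−0.47·log₂(0.47) = 0.5120
−0.11·log₂(0.11) = 0.3503
Sum ≈ 1.6829 → 1.683 bits.

1.683 bits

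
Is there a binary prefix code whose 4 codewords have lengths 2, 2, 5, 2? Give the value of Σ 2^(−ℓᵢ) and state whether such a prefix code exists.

With common denominator 2^5 = 32: Σ 2^(−ℓᵢ) = 8/32 + 8/32 + 1/32 + 8/32 = 25/32 = 0.78125.
Kraft's inequality requires Σ ≤ 1; here Σ = 0.78125 ≤ 1, so such a prefix code exists.

0.78125; yes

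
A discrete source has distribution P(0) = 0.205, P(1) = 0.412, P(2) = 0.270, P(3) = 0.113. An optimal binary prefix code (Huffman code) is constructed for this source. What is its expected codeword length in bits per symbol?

1.906 bits/symbol

Repeatedly combine the two least-probable nodes; the expected code length is the sum of the merged weights.
merge 113/1000 + 41/200 → 159/500
merge 27/100 + 159/500 → 147/250
merge 103/250 + 147/250 → 1
L = 159/500 + 147/250 + 1 = 953/500 = 1.906 bits/symbol.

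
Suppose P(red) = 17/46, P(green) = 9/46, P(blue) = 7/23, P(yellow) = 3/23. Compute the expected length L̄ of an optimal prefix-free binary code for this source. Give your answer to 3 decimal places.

Repeatedly combine the two least-probable nodes; the expected code length is the sum of the merged weights.
merge 3/23 + 9/46 → 15/46
merge 7/23 + 15/46 → 29/46
merge 17/46 + 29/46 → 1
L = 15/46 + 29/46 + 1 = 45/23 ≈ 1.957 bits/symbol.

1.957 bits/symbol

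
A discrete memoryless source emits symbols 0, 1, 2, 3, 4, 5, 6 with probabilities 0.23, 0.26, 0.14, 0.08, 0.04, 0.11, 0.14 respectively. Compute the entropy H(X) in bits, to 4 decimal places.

H = −Σ pᵢ log₂ pᵢ.
−0.23·log₂(0.23) = 0.4877
−0.26·log₂(0.26) = 0.5053
−0.14·log₂(0.14) = 0.3971
−0.08·log₂(0.08) = 0.2915
−0.04·log₂(0.04) = 0.1858
−0.11·log₂(0.11) = 0.3503
−0.14·log₂(0.14) = 0.3971
Sum ≈ 2.6147 → 2.6147 bits.

2.6147 bits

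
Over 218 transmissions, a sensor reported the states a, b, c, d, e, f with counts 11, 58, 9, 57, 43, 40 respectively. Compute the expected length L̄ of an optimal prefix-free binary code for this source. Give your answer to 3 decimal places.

2.367 bits/symbol

Probabilities are the counts divided by 218.
Repeatedly combine the two least-probable nodes; the expected code length is the sum of the merged weights.
merge 9/218 + 11/218 → 10/109
merge 10/109 + 20/109 → 30/109
merge 43/218 + 57/218 → 50/109
merge 29/109 + 30/109 → 59/109
merge 50/109 + 59/109 → 1
L = 10/109 + 30/109 + 50/109 + 59/109 + 1 = 258/109 ≈ 2.367 bits/symbol.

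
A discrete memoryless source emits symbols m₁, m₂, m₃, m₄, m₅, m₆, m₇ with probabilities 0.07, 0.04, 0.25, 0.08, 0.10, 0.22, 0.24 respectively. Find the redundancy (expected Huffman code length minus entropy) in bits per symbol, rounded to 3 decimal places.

Entropy H = −Σ p log₂ p ≈ 2.5527 bits.
Huffman merges: 1/25+7/100→11/100; 2/25+1/10→9/50; 11/100+9/50→29/100; 11/50+6/25→23/50; 1/4+29/100→27/50; 23/50+27/50→1. L = 129/50 ≈ 2.5800.
L − H = 2.5800 − 2.5527 = 0.027 bits.

0.027 bits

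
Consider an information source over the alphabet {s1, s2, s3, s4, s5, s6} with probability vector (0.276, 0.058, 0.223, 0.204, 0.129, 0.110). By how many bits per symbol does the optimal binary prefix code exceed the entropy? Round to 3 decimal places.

Entropy H = −Σ p log₂ p ≈ 2.4329 bits.
Huffman merges: 29/500+11/100→21/125; 129/1000+21/125→297/1000; 51/250+223/1000→427/1000; 69/250+297/1000→573/1000; 427/1000+573/1000→1. L = 493/200 ≈ 2.4650.
L − H = 2.4650 − 2.4329 = 0.032 bits.

0.032 bits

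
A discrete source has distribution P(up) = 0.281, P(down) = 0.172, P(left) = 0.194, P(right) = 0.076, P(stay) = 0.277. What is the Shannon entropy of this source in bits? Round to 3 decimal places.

2.206 bits

H = −Σ pᵢ log₂ pᵢ.
−0.281·log₂(0.281) = 0.5146
−0.172·log₂(0.172) = 0.4368
−0.194·log₂(0.194) = 0.4590
−0.076·log₂(0.076) = 0.2826
−0.277·log₂(0.277) = 0.5130
Sum ≈ 2.2060 → 2.206 bits.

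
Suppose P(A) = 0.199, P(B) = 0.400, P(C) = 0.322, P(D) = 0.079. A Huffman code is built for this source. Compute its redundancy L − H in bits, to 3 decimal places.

Entropy H = −Σ p log₂ p ≈ 1.8080 bits.
Huffman merges: 79/1000+199/1000→139/500; 139/500+161/500→3/5; 2/5+3/5→1. L = 939/500 ≈ 1.8780.
L − H = 1.8780 − 1.8080 = 0.070 bits.

0.070 bits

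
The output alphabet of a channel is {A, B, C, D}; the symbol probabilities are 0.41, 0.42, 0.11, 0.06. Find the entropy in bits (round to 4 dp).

1.6469 bits

H = −Σ pᵢ log₂ pᵢ.
−0.41·log₂(0.41) = 0.5274
−0.42·log₂(0.42) = 0.5256
−0.11·log₂(0.11) = 0.3503
−0.06·log₂(0.06) = 0.2435
Sum ≈ 1.6469 → 1.6469 bits.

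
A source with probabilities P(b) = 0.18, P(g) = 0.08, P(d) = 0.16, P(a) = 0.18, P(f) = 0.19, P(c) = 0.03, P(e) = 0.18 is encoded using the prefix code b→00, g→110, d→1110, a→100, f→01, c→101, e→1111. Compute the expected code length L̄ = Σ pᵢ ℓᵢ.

2.97 bits/symbol

L̄ = Σ pᵢ·ℓᵢ = 0.18·2 + 0.08·3 + 0.16·4 + 0.18·3 + 0.19·2 + 0.03·3 + 0.18·4 = 2.97 bits/symbol.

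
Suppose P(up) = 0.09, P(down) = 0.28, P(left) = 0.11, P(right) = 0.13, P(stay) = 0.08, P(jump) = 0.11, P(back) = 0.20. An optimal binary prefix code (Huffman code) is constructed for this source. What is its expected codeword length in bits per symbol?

2.69 bits/symbol

Repeatedly combine the two least-probable nodes; the expected code length is the sum of the merged weights.
merge 2/25 + 9/100 → 17/100
merge 11/100 + 11/100 → 11/50
merge 13/100 + 17/100 → 3/10
merge 1/5 + 11/50 → 21/50
merge 7/25 + 3/10 → 29/50
merge 21/50 + 29/50 → 1
L = 17/100 + 11/50 + 3/10 + 21/50 + 29/50 + 1 = 269/100 = 2.69 bits/symbol.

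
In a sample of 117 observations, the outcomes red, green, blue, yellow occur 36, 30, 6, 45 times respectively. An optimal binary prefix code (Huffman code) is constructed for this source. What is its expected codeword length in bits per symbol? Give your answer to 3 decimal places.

1.923 bits/symbol

Probabilities are the counts divided by 117.
Repeatedly combine the two least-probable nodes; the expected code length is the sum of the merged weights.
merge 2/39 + 10/39 → 4/13
merge 4/13 + 4/13 → 8/13
merge 5/13 + 8/13 → 1
L = 4/13 + 8/13 + 1 = 25/13 ≈ 1.923 bits/symbol.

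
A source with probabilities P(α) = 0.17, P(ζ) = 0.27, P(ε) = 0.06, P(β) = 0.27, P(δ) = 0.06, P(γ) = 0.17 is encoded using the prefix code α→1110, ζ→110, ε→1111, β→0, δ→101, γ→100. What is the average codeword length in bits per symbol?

2.69 bits/symbol

L̄ = Σ pᵢ·ℓᵢ = 0.17·4 + 0.27·3 + 0.06·4 + 0.27·1 + 0.06·3 + 0.17·3 = 2.69 bits/symbol.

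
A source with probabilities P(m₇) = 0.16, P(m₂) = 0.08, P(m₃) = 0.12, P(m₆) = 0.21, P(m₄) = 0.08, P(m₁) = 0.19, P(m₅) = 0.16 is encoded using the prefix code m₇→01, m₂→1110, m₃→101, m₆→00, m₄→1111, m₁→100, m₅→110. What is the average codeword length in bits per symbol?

L̄ = Σ pᵢ·ℓᵢ = 0.16·2 + 0.08·4 + 0.12·3 + 0.21·2 + 0.08·4 + 0.19·3 + 0.16·3 = 2.79 bits/symbol.

2.79 bits/symbol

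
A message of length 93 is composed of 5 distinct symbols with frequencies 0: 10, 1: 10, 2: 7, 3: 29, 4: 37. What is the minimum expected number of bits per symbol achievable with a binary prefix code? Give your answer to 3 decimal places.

Probabilities are the counts divided by 93.
Repeatedly combine the two least-probable nodes; the expected code length is the sum of the merged weights.
merge 7/93 + 10/93 → 17/93
merge 10/93 + 17/93 → 9/31
merge 9/31 + 29/93 → 56/93
merge 37/93 + 56/93 → 1
L = 17/93 + 9/31 + 56/93 + 1 = 193/93 ≈ 2.075 bits/symbol.

2.075 bits/symbol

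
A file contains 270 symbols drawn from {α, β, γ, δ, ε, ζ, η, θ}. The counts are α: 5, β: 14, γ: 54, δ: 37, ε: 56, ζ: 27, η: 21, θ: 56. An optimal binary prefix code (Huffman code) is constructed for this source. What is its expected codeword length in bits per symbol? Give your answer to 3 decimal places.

2.804 bits/symbol

Probabilities are the counts divided by 270.
Repeatedly combine the two least-probable nodes; the expected code length is the sum of the merged weights.
merge 1/54 + 7/135 → 19/270
merge 19/270 + 7/90 → 4/27
merge 1/10 + 37/270 → 32/135
merge 4/27 + 1/5 → 47/135
merge 28/135 + 28/135 → 56/135
merge 32/135 + 47/135 → 79/135
merge 56/135 + 79/135 → 1
L = 19/270 + 4/27 + 32/135 + 47/135 + 56/135 + 79/135 + 1 = 757/270 ≈ 2.804 bits/symbol.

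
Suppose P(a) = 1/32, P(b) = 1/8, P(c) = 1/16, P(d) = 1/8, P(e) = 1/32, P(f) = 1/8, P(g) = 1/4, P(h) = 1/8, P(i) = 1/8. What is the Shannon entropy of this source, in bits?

Each probability is a power of 1/2, so log₂(1/p) is an integer.
H = Σ p·log₂(1/p) = 1/32·5 + 1/8·3 + 1/16·4 + 1/8·3 + 1/32·5 + 1/8·3 + 1/4·2 + 1/8·3 + 1/8·3 = 2.9375 bits.

2.9375 bits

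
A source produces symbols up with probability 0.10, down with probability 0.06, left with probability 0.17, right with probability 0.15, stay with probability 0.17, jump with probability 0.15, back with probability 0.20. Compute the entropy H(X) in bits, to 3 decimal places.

H = −Σ pᵢ log₂ pᵢ.
−0.10·log₂(0.10) = 0.3322
−0.06·log₂(0.06) = 0.2435
−0.17·log₂(0.17) = 0.4346
−0.15·log₂(0.15) = 0.4105
−0.17·log₂(0.17) = 0.4346
−0.15·log₂(0.15) = 0.4105
−0.20·log₂(0.20) = 0.4644
Sum ≈ 2.7304 → 2.730 bits.

2.730 bits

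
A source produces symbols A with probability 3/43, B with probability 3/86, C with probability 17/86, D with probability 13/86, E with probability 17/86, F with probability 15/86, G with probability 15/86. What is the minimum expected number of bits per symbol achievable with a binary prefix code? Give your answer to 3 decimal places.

Repeatedly combine the two least-probable nodes; the expected code length is the sum of the merged weights.
merge 3/86 + 3/43 → 9/86
merge 9/86 + 13/86 → 11/43
merge 15/86 + 15/86 → 15/43
merge 17/86 + 17/86 → 17/43
merge 11/43 + 15/43 → 26/43
merge 17/43 + 26/43 → 1
L = 9/86 + 11/43 + 15/43 + 17/43 + 26/43 + 1 = 233/86 ≈ 2.709 bits/symbol.

2.709 bits/symbol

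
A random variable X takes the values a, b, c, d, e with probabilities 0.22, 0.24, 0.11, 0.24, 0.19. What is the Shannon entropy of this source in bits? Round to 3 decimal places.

H = −Σ pᵢ log₂ pᵢ.
−0.22·log₂(0.22) = 0.4806
−0.24·log₂(0.24) = 0.4941
−0.11·log₂(0.11) = 0.3503
−0.24·log₂(0.24) = 0.4941
−0.19·log₂(0.19) = 0.4552
Sum ≈ 2.2744 → 2.274 bits.

2.274 bits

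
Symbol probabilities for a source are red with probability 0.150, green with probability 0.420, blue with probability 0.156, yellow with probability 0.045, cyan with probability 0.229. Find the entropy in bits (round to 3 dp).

H = −Σ pᵢ log₂ pᵢ.
−0.150·log₂(0.150) = 0.4105
−0.420·log₂(0.420) = 0.5256
−0.156·log₂(0.156) = 0.4181
−0.045·log₂(0.045) = 0.2013
−0.229·log₂(0.229) = 0.4870
Sum ≈ 2.0426 → 2.043 bits.

2.043 bits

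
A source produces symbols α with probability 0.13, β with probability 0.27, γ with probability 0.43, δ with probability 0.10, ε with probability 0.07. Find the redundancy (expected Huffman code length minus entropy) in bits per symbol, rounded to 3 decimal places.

0.023 bits

Entropy H = −Σ p log₂ p ≈ 2.0170 bits.
Huffman merges: 7/100+1/10→17/100; 13/100+17/100→3/10; 27/100+3/10→57/100; 43/100+57/100→1. L = 51/25 ≈ 2.0400.
L − H = 2.0400 − 2.0170 = 0.023 bits.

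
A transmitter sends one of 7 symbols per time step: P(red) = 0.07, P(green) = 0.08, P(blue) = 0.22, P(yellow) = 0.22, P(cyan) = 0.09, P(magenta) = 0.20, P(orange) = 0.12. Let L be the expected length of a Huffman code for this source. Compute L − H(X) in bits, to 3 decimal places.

Entropy H = −Σ p log₂ p ≈ 2.6653 bits.
Huffman merges: 7/100+2/25→3/20; 9/100+3/25→21/100; 3/20+1/5→7/20; 21/100+11/50→43/100; 11/50+7/20→57/100; 43/100+57/100→1. L = 271/100 ≈ 2.7100.
L − H = 2.7100 − 2.6653 = 0.045 bits.

0.045 bits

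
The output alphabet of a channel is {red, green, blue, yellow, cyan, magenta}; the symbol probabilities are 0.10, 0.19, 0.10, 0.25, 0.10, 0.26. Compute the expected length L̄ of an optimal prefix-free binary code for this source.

2.49 bits/symbol

Repeatedly combine the two least-probable nodes; the expected code length is the sum of the merged weights.
merge 1/10 + 1/10 → 1/5
merge 1/10 + 19/100 → 29/100
merge 1/5 + 1/4 → 9/20
merge 13/50 + 29/100 → 11/20
merge 9/20 + 11/20 → 1
L = 1/5 + 29/100 + 9/20 + 11/20 + 1 = 249/100 = 2.49 bits/symbol.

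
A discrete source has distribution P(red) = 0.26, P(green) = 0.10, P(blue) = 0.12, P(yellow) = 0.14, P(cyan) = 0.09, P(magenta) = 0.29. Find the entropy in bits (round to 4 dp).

2.4322 bits

H = −Σ pᵢ log₂ pᵢ.
−0.26·log₂(0.26) = 0.5053
−0.10·log₂(0.10) = 0.3322
−0.12·log₂(0.12) = 0.3671
−0.14·log₂(0.14) = 0.3971
−0.09·log₂(0.09) = 0.3127
−0.29·log₂(0.29) = 0.5179
Sum ≈ 2.4322 → 2.4322 bits.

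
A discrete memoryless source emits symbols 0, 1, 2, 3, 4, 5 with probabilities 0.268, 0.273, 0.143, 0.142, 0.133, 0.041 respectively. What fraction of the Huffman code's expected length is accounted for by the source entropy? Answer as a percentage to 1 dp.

Entropy H = −Σ p log₂ p ≈ 2.3976 bits.
Huffman merges: 41/1000+133/1000→87/500; 71/500+143/1000→57/200; 87/500+67/250→221/500; 273/1000+57/200→279/500; 221/500+279/500→1. L = 2459/1000 ≈ 2.4590.
Efficiency = H/L = 2.3976/2.4590 = 97.5%.

97.5%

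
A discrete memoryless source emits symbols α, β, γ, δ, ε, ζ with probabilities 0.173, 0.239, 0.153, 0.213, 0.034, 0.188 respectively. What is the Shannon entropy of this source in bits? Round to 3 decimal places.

H = −Σ pᵢ log₂ pᵢ.
−0.173·log₂(0.173) = 0.4379
−0.239·log₂(0.239) = 0.4935
−0.153·log₂(0.153) = 0.4144
−0.213·log₂(0.213) = 0.4752
−0.034·log₂(0.034) = 0.1659
−0.188·log₂(0.188) = 0.4533
Sum ≈ 2.4402 → 2.440 bits.

2.440 bits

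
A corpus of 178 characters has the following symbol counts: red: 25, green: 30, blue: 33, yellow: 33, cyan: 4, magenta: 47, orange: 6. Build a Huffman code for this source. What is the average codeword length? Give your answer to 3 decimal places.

Probabilities are the counts divided by 178.
Repeatedly combine the two least-probable nodes; the expected code length is the sum of the merged weights.
merge 2/89 + 3/89 → 5/89
merge 5/89 + 25/178 → 35/178
merge 15/89 + 33/178 → 63/178
merge 33/178 + 35/178 → 34/89
merge 47/178 + 63/178 → 55/89
merge 34/89 + 55/89 → 1
L = 5/89 + 35/178 + 63/178 + 34/89 + 55/89 + 1 = 232/89 ≈ 2.607 bits/symbol.

2.607 bits/symbol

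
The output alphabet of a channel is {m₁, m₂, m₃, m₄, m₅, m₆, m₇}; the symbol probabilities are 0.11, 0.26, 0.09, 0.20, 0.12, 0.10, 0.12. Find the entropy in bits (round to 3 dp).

2.699 bits

H = −Σ pᵢ log₂ pᵢ.
−0.11·log₂(0.11) = 0.3503
−0.26·log₂(0.26) = 0.5053
−0.09·log₂(0.09) = 0.3127
−0.20·log₂(0.20) = 0.4644
−0.12·log₂(0.12) = 0.3671
−0.10·log₂(0.10) = 0.3322
−0.12·log₂(0.12) = 0.3671
Sum ≈ 2.6989 → 2.699 bits.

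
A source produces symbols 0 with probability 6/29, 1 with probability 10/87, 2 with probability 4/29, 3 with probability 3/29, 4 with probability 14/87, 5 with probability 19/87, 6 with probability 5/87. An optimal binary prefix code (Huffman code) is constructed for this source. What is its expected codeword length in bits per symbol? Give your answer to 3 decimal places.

2.736 bits/symbol

Repeatedly combine the two least-probable nodes; the expected code length is the sum of the merged weights.
merge 5/87 + 3/29 → 14/87
merge 10/87 + 4/29 → 22/87
merge 14/87 + 14/87 → 28/87
merge 6/29 + 19/87 → 37/87
merge 22/87 + 28/87 → 50/87
merge 37/87 + 50/87 → 1
L = 14/87 + 22/87 + 28/87 + 37/87 + 50/87 + 1 = 238/87 ≈ 2.736 bits/symbol.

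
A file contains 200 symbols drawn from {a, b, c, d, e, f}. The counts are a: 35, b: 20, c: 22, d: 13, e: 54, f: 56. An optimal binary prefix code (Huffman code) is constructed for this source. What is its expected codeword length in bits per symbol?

Probabilities are the counts divided by 200.
Repeatedly combine the two least-probable nodes; the expected code length is the sum of the merged weights.
merge 13/200 + 1/10 → 33/200
merge 11/100 + 33/200 → 11/40
merge 7/40 + 27/100 → 89/200
merge 11/40 + 7/25 → 111/200
merge 89/200 + 111/200 → 1
L = 33/200 + 11/40 + 89/200 + 111/200 + 1 = 61/25 = 2.44 bits/symbol.

2.44 bits/symbol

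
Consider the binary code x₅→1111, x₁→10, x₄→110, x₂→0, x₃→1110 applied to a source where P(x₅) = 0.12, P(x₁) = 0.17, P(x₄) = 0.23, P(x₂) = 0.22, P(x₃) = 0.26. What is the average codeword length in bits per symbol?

2.77 bits/symbol

L̄ = Σ pᵢ·ℓᵢ = 0.12·4 + 0.17·2 + 0.23·3 + 0.22·1 + 0.26·4 = 2.77 bits/symbol.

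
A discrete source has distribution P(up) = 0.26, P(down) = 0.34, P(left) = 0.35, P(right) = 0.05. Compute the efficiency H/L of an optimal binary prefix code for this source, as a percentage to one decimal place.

Entropy H = −Σ p log₂ p ≈ 1.7807 bits.
Huffman merges: 1/20+13/50→31/100; 31/100+17/50→13/20; 7/20+13/20→1. L = 49/25 ≈ 1.9600.
Efficiency = H/L = 1.7807/1.9600 = 90.8%.

90.8%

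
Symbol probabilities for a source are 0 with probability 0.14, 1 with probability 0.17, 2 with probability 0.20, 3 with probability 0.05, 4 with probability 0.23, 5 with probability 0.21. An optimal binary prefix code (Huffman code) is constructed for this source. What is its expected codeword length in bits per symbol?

2.55 bits/symbol

Repeatedly combine the two least-probable nodes; the expected code length is the sum of the merged weights.
merge 1/20 + 7/50 → 19/100
merge 17/100 + 19/100 → 9/25
merge 1/5 + 21/100 → 41/100
merge 23/100 + 9/25 → 59/100
merge 41/100 + 59/100 → 1
L = 19/100 + 9/25 + 41/100 + 59/100 + 1 = 51/20 = 2.55 bits/symbol.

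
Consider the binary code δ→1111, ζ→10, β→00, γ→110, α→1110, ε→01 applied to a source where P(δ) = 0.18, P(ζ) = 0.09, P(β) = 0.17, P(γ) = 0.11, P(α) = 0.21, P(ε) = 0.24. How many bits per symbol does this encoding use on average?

L̄ = Σ pᵢ·ℓᵢ = 0.18·4 + 0.09·2 + 0.17·2 + 0.11·3 + 0.21·4 + 0.24·2 = 2.89 bits/symbol.

2.89 bits/symbol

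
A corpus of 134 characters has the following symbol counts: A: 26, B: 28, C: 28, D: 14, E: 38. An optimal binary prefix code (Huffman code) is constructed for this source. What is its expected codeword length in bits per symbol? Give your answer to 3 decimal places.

2.299 bits/symbol

Probabilities are the counts divided by 134.
Repeatedly combine the two least-probable nodes; the expected code length is the sum of the merged weights.
merge 7/67 + 13/67 → 20/67
merge 14/67 + 14/67 → 28/67
merge 19/67 + 20/67 → 39/67
merge 28/67 + 39/67 → 1
L = 20/67 + 28/67 + 39/67 + 1 = 154/67 ≈ 2.299 bits/symbol.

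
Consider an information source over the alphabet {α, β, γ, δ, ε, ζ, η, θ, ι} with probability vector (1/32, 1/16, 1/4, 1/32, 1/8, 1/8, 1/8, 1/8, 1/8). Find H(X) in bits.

2.9375 bits

Each probability is a power of 1/2, so log₂(1/p) is an integer.
H = Σ p·log₂(1/p) = 1/32·5 + 1/16·4 + 1/4·2 + 1/32·5 + 1/8·3 + 1/8·3 + 1/8·3 + 1/8·3 + 1/8·3 = 2.9375 bits.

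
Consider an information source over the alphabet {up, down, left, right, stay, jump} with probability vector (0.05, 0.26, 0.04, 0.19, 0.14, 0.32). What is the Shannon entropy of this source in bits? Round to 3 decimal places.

2.286 bits

H = −Σ pᵢ log₂ pᵢ.
−0.05·log₂(0.05) = 0.2161
−0.26·log₂(0.26) = 0.5053
−0.04·log₂(0.04) = 0.1858
−0.19·log₂(0.19) = 0.4552
−0.14·log₂(0.14) = 0.3971
−0.32·log₂(0.32) = 0.5260
Sum ≈ 2.2855 → 2.286 bits.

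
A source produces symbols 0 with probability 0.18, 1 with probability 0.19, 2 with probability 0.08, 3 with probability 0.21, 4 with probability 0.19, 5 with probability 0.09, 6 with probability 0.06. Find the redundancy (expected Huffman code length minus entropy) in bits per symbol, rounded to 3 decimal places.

Entropy H = −Σ p log₂ p ≈ 2.6763 bits.
Huffman merges: 3/50+2/25→7/50; 9/100+7/50→23/100; 9/50+19/100→37/100; 19/100+21/100→2/5; 23/100+37/100→3/5; 2/5+3/5→1. L = 137/50 ≈ 2.7400.
L − H = 2.7400 − 2.6763 = 0.064 bits.

0.064 bits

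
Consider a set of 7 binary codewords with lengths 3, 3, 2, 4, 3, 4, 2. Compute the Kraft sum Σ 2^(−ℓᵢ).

1

With common denominator 2^4 = 16: Σ 2^(−ℓᵢ) = 2/16 + 2/16 + 4/16 + 1/16 + 2/16 + 1/16 + 4/16 = 16/16 = 1.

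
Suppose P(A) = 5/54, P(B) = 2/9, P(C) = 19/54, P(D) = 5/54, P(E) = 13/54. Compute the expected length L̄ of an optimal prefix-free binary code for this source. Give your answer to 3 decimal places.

Repeatedly combine the two least-probable nodes; the expected code length is the sum of the merged weights.
merge 5/54 + 5/54 → 5/27
merge 5/27 + 2/9 → 11/27
merge 13/54 + 19/54 → 16/27
merge 11/27 + 16/27 → 1
L = 5/27 + 11/27 + 16/27 + 1 = 59/27 ≈ 2.185 bits/symbol.

2.185 bits/symbol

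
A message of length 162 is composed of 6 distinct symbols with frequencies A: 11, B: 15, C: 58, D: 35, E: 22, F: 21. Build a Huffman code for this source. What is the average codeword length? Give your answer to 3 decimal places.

2.426 bits/symbol

Probabilities are the counts divided by 162.
Repeatedly combine the two least-probable nodes; the expected code length is the sum of the merged weights.
merge 11/162 + 5/54 → 13/81
merge 7/54 + 11/81 → 43/162
merge 13/81 + 35/162 → 61/162
merge 43/162 + 29/81 → 101/162
merge 61/162 + 101/162 → 1
L = 13/81 + 43/162 + 61/162 + 101/162 + 1 = 131/54 ≈ 2.426 bits/symbol.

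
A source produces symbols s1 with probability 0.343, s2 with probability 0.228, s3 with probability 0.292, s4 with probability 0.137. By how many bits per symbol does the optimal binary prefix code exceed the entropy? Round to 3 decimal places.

0.073 bits

Entropy H = −Σ p log₂ p ≈ 1.9273 bits.
Huffman merges: 137/1000+57/250→73/200; 73/250+343/1000→127/200; 73/200+127/200→1. L = 2 ≈ 2.0000.
L − H = 2.0000 − 1.9273 = 0.073 bits.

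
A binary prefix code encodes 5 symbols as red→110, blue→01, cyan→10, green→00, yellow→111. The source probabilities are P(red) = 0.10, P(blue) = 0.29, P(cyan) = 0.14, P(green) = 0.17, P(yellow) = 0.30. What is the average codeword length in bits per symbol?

L̄ = Σ pᵢ·ℓᵢ = 0.10·3 + 0.29·2 + 0.14·2 + 0.17·2 + 0.30·3 = 2.4 bits/symbol.

2.4 bits/symbol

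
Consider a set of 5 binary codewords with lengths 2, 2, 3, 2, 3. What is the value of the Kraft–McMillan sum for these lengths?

With common denominator 2^3 = 8: Σ 2^(−ℓᵢ) = 2/8 + 2/8 + 1/8 + 2/8 + 1/8 = 8/8 = 1.

1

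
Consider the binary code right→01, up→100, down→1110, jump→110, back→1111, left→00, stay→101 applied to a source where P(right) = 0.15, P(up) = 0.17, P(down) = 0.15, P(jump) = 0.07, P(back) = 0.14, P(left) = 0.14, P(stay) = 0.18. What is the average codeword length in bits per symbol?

3 bits/symbol

L̄ = Σ pᵢ·ℓᵢ = 0.15·2 + 0.17·3 + 0.15·4 + 0.07·3 + 0.14·4 + 0.14·2 + 0.18·3 = 3 bits/symbol.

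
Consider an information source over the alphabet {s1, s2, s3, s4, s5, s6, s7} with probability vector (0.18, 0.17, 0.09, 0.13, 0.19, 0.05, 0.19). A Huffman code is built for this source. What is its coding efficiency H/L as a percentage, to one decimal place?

Entropy H = −Σ p log₂ p ≈ 2.7017 bits.
Huffman merges: 1/20+9/100→7/50; 13/100+7/50→27/100; 17/100+9/50→7/20; 19/100+19/100→19/50; 27/100+7/20→31/50; 19/50+31/50→1. L = 69/25 ≈ 2.7600.
Efficiency = H/L = 2.7017/2.7600 = 97.9%.

97.9%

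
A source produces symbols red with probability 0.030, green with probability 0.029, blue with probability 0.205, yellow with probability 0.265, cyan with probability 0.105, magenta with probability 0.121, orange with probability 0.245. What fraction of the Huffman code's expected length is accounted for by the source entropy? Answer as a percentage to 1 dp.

Entropy H = −Σ p log₂ p ≈ 2.4835 bits.
Huffman merges: 29/1000+3/100→59/1000; 59/1000+21/200→41/250; 121/1000+41/250→57/200; 41/200+49/200→9/20; 53/200+57/200→11/20; 9/20+11/20→1. L = 627/250 ≈ 2.5080.
Efficiency = H/L = 2.4835/2.5080 = 99.0%.

99.0%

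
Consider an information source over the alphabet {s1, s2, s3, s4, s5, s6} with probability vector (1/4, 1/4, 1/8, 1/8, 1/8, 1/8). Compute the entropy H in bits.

2.5 bits

Each probability is a power of 1/2, so log₂(1/p) is an integer.
H = Σ p·log₂(1/p) = 1/4·2 + 1/4·2 + 1/8·3 + 1/8·3 + 1/8·3 + 1/8·3 = 2.5 bits.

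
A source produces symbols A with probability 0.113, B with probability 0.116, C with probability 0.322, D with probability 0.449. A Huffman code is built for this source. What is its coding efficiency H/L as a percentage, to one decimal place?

98.9%

Entropy H = −Σ p log₂ p ≈ 1.7611 bits.
Huffman merges: 113/1000+29/250→229/1000; 229/1000+161/500→551/1000; 449/1000+551/1000→1. L = 89/50 ≈ 1.7800.
Efficiency = H/L = 1.7611/1.7800 = 98.9%.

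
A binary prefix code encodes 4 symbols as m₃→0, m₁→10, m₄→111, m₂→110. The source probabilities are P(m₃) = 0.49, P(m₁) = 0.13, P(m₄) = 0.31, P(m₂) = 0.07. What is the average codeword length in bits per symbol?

1.89 bits/symbol

L̄ = Σ pᵢ·ℓᵢ = 0.49·1 + 0.13·2 + 0.31·3 + 0.07·3 = 1.89 bits/symbol.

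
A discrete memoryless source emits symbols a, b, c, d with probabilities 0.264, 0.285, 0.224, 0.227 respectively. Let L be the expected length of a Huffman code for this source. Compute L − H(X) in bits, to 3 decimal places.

0.008 bits

Entropy H = −Σ p log₂ p ≈ 1.9925 bits.
Huffman merges: 28/125+227/1000→451/1000; 33/125+57/200→549/1000; 451/1000+549/1000→1. L = 2 ≈ 2.0000.
L − H = 2.0000 − 1.9925 = 0.008 bits.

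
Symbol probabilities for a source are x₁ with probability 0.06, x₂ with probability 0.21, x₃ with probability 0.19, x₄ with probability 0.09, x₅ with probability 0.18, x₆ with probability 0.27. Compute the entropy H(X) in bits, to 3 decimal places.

H = −Σ pᵢ log₂ pᵢ.
−0.06·log₂(0.06) = 0.2435
−0.21·log₂(0.21) = 0.4728
−0.19·log₂(0.19) = 0.4552
−0.09·log₂(0.09) = 0.3127
−0.18·log₂(0.18) = 0.4453
−0.27·log₂(0.27) = 0.5100
Sum ≈ 2.4396 → 2.440 bits.

2.440 bits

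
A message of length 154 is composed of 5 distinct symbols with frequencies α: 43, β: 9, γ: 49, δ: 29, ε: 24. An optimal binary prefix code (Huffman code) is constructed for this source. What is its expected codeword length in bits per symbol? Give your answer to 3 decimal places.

2.214 bits/symbol

Probabilities are the counts divided by 154.
Repeatedly combine the two least-probable nodes; the expected code length is the sum of the merged weights.
merge 9/154 + 12/77 → 3/14
merge 29/154 + 3/14 → 31/77
merge 43/154 + 7/22 → 46/77
merge 31/77 + 46/77 → 1
L = 3/14 + 31/77 + 46/77 + 1 = 31/14 ≈ 2.214 bits/symbol.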